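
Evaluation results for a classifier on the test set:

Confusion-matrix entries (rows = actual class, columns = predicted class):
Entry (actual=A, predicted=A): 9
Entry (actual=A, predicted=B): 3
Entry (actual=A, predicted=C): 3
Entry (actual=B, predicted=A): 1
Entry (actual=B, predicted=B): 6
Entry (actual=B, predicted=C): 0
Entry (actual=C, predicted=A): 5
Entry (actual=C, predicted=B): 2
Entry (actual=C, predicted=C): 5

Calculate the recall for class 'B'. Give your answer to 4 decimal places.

0.8571

Treat 'B' as positive and all other classes as negative.
recall = TP/(TP+FN).
B: TP=6, FN=1+0=1 → 6/7 = 0.85714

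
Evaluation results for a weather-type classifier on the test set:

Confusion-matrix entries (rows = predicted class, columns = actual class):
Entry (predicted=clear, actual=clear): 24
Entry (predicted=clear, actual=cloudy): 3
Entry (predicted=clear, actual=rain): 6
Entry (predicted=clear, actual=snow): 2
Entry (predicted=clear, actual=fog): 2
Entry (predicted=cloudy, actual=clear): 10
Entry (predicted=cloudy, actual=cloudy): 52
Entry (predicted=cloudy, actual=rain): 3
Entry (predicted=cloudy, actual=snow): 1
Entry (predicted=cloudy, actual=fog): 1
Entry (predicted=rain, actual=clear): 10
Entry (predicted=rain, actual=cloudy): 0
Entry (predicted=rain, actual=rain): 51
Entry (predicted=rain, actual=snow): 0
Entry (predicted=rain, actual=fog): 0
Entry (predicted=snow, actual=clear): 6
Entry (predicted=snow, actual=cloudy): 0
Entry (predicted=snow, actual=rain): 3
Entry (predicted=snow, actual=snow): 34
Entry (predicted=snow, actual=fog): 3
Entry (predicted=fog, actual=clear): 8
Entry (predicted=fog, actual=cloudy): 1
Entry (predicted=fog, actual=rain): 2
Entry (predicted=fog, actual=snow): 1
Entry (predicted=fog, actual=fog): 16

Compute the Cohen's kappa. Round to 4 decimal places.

Observed agreement pₒ = trace/N = 177/239 = 0.74059
Expected agreement pₑ = Σ (rowᵢ·colᵢ)/N² = (58·37 + 56·67 + 65·61 + 38·46 + 22·28)/239² = 0.21405
κ = (pₒ − pₑ)/(1 − pₑ) = (0.74059 − 0.21405)/(1 − 0.21405) = 0.6699

0.6699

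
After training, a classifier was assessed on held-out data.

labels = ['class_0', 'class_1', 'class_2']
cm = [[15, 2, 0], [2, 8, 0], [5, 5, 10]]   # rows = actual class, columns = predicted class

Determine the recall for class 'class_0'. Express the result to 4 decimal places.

recall = TP/(TP+FN).
class_0: TP=15, FN=2+0=2 → 15/17 = 0.88235

0.8824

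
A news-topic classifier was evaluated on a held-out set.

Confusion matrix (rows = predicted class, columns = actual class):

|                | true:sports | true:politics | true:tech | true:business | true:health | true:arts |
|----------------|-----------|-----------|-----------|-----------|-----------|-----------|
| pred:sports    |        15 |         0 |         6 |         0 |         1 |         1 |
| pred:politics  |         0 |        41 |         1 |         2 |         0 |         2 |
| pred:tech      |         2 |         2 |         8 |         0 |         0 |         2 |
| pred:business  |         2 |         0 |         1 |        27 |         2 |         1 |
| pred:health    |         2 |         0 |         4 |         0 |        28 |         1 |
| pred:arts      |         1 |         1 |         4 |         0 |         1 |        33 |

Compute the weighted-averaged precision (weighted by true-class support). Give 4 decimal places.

Per-class precision (TP/(TP+FP)):
  sports: TP=15, FP=0+6+0+1+1=8 → 15/23 = 0.65217
  politics: TP=41, FP=0+1+2+0+2=5 → 41/46 = 0.89130
  tech: TP=8, FP=2+2+0+0+2=6 → 8/14 = 0.57143
  business: TP=27, FP=2+0+1+2+1=6 → 27/33 = 0.81818
  health: TP=28, FP=2+0+4+0+1=7 → 28/35 = 0.80000
  arts: TP=33, FP=1+1+4+0+1=7 → 33/40 = 0.82500
Weighted-precision = Σ (supportᵢ/N)·precisionᵢ with N=191: (22/191)·0.65217 + (44/191)·0.89130 + (24/191)·0.57143 + (29/191)·0.81818 + (32/191)·0.80000 + (40/191)·0.82500 = 0.7833

0.7833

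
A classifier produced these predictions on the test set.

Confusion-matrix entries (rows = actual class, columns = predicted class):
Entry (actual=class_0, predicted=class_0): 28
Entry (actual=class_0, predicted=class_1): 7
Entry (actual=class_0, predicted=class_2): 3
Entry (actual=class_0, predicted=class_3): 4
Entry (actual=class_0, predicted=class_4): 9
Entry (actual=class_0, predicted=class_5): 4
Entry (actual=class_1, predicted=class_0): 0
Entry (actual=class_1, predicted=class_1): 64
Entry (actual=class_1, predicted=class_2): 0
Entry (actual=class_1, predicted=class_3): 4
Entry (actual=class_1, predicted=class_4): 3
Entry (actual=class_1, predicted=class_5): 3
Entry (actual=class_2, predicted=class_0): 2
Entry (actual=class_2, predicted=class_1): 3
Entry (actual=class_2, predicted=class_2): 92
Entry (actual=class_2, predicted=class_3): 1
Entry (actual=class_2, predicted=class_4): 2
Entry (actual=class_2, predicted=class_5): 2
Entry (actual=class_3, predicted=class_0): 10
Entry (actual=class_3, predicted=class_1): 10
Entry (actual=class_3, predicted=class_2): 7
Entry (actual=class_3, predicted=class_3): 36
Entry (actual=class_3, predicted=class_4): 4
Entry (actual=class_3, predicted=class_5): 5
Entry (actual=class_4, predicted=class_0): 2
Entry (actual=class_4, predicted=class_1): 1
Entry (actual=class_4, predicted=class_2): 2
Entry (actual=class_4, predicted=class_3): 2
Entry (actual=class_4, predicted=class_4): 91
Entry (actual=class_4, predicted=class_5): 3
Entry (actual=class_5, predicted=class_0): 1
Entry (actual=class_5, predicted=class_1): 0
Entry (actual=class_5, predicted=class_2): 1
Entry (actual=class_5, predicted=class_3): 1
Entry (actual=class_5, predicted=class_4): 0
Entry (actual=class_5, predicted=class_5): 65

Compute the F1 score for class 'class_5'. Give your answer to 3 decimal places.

0.867

Take TP from the diagonal, FP from the rest of the 'class_5' prediction marginal, FN from the rest of the 'class_5' actual marginal.
F1 score = 2·TP/(2·TP+FP+FN).
class_5: TP=65, FP=4+3+2+5+3=17, FN=1+0+1+1+0=3 → 130/150 = 0.8667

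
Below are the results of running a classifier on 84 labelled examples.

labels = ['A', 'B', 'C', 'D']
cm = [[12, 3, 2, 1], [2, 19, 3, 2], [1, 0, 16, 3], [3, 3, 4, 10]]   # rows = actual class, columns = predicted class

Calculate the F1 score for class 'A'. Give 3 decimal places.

0.667

Take TP from the diagonal, FP from the rest of the 'A' prediction marginal, FN from the rest of the 'A' actual marginal.
F1 score = 2·TP/(2·TP+FP+FN).
A: TP=12, FP=2+1+3=6, FN=3+2+1=6 → 24/36 = 0.6667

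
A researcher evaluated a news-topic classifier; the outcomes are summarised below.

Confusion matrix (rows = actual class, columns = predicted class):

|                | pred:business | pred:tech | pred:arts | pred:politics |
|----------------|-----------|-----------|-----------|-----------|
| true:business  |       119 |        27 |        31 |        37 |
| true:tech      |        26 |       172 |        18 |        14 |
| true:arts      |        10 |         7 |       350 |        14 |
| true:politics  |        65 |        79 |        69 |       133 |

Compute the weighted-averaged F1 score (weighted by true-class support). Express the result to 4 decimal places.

Per-class F1 score (2·TP/(2·TP+FP+FN)):
  business: TP=119, FP=26+10+65=101, FN=27+31+37=95 → 238/434 = 0.54839
  tech: TP=172, FP=27+7+79=113, FN=26+18+14=58 → 344/515 = 0.66796
  arts: TP=350, FP=31+18+69=118, FN=10+7+14=31 → 700/849 = 0.82450
  politics: TP=133, FP=37+14+14=65, FN=65+79+69=213 → 266/544 = 0.48897
Weighted-F1 score = Σ (supportᵢ/N)·F1 scoreᵢ with N=1171: (214/1171)·0.54839 + (230/1171)·0.66796 + (381/1171)·0.82450 + (346/1171)·0.48897 = 0.6442

0.6442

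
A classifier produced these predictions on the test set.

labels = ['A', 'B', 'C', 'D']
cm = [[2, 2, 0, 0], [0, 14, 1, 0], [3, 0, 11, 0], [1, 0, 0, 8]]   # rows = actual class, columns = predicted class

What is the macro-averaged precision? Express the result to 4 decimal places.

Per-class precision (TP/(TP+FP)):
  A: TP=2, FP=0+3+1=4 → 2/6 = 0.33333
  B: TP=14, FP=2+0+0=2 → 14/16 = 0.87500
  C: TP=11, FP=0+1+0=1 → 11/12 = 0.91667
  D: TP=8, FP=0+0+0=0 → 8/8 = 1.00000
Macro-precision = mean = (0.33333 + 0.87500 + 0.91667 + 1.00000) / 4 = 0.7813

0.7813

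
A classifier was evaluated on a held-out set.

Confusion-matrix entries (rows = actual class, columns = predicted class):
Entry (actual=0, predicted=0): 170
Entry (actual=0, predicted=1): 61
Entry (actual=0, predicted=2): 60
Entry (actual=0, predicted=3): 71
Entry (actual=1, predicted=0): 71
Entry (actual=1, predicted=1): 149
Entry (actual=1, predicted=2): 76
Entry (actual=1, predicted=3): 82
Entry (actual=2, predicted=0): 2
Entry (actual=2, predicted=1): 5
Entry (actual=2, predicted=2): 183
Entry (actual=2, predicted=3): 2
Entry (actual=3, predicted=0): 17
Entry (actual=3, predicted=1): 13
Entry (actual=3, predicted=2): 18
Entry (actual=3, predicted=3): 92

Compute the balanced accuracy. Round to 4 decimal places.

0.6185

Balanced accuracy = mean of per-class recall.
  0: recall = 170/362 = 0.46961
  1: recall = 149/378 = 0.39418
  2: recall = 183/192 = 0.95313
  3: recall = 92/140 = 0.65714
Mean = (0.46961 + 0.39418 + 0.95313 + 0.65714) / 4 = 0.6185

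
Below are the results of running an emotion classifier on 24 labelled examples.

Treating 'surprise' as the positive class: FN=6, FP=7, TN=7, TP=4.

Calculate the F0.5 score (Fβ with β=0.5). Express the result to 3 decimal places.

Fβ = (1+β²)·TP / ((1+β²)·TP + β²·FN + FP), with β²=1/4
= 1.25·4 / (1.25·4 + 0.25·6 + 7) = 0.370

0.370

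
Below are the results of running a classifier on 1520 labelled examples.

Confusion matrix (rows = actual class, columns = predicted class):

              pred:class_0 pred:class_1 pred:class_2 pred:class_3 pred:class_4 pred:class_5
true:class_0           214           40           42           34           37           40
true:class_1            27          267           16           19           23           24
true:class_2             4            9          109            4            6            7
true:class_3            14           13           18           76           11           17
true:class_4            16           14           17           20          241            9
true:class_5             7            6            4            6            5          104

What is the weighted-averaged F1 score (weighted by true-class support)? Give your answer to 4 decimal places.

0.6660

Per-class F1 score (2·TP/(2·TP+FP+FN)):
  class_0: TP=214, FP=27+4+14+16+7=68, FN=40+42+34+37+40=193 → 428/689 = 0.62119
  class_1: TP=267, FP=40+9+13+14+6=82, FN=27+16+19+23+24=109 → 534/725 = 0.73655
  class_2: TP=109, FP=42+16+18+17+4=97, FN=4+9+4+6+7=30 → 218/345 = 0.63188
  class_3: TP=76, FP=34+19+4+20+6=83, FN=14+13+18+11+17=73 → 152/308 = 0.49351
  class_4: TP=241, FP=37+23+6+11+5=82, FN=16+14+17+20+9=76 → 482/640 = 0.75313
  class_5: TP=104, FP=40+24+7+17+9=97, FN=7+6+4+6+5=28 → 208/333 = 0.62462
Weighted-F1 score = Σ (supportᵢ/N)·F1 scoreᵢ with N=1520: (407/1520)·0.62119 + (376/1520)·0.73655 + (139/1520)·0.63188 + (149/1520)·0.49351 + (317/1520)·0.75313 + (132/1520)·0.62462 = 0.6660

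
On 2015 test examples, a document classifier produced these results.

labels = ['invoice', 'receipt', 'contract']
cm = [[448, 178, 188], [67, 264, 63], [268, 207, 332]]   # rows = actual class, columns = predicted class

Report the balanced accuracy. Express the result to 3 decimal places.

0.544

Balanced accuracy = mean of per-class recall.
  invoice: recall = 448/814 = 0.5504
  receipt: recall = 264/394 = 0.6701
  contract: recall = 332/807 = 0.4114
Mean = (0.5504 + 0.6701 + 0.4114) / 3 = 0.544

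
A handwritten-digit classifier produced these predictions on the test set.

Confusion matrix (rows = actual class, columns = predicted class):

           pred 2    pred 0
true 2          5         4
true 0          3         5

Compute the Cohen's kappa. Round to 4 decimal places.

Observed agreement pₒ = trace/N = 10/17 = 0.58824
Expected agreement pₑ = Σ (rowᵢ·colᵢ)/N² = (9·8 + 8·9)/17² = 0.49827
κ = (pₒ − pₑ)/(1 − pₑ) = (0.58824 − 0.49827)/(1 − 0.49827) = 0.1793

0.1793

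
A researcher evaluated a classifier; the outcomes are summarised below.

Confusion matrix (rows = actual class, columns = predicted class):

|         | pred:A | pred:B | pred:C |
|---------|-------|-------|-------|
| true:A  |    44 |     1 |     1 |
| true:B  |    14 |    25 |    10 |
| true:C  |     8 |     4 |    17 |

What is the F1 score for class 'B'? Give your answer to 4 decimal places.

0.6329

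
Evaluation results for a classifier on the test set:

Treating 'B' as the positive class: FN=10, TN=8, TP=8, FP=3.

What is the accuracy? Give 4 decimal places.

Accuracy = (TP+TN)/N = (8+8)/29 = 0.5517

0.5517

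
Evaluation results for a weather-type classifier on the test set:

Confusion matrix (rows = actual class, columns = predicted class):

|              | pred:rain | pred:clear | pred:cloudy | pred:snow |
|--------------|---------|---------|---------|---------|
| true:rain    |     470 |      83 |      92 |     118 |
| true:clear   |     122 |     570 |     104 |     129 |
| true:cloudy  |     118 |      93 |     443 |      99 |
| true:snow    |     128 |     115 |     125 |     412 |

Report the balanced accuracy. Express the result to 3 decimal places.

Balanced accuracy = mean of per-class recall.
  rain: recall = 470/763 = 0.6160
  clear: recall = 570/925 = 0.6162
  cloudy: recall = 443/753 = 0.5883
  snow: recall = 412/780 = 0.5282
Mean = (0.6160 + 0.6162 + 0.5883 + 0.5282) / 4 = 0.587

0.587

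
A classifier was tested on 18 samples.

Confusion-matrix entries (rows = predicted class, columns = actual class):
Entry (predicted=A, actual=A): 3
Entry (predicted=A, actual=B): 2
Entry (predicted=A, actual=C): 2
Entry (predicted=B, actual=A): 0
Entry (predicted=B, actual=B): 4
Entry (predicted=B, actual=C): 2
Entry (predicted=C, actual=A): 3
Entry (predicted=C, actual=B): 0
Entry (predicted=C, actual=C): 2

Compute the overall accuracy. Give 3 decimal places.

0.500

Accuracy = trace / total = (3+4+2=9) / 18 = 9/18 = 0.500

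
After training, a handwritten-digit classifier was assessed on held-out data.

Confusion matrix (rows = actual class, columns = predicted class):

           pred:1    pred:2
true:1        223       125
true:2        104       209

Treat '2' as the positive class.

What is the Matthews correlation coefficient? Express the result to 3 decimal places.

MCC = (TP·TN − FP·FN) / √((TP+FP)(TP+FN)(TN+FP)(TN+FN))
Numerator = 209·223 − 125·104 = 33607
Denominator = √(334·313·348·327) = √11896461432 = 109070.9009
MCC = 33607 / 109070.9009 = 0.308

0.308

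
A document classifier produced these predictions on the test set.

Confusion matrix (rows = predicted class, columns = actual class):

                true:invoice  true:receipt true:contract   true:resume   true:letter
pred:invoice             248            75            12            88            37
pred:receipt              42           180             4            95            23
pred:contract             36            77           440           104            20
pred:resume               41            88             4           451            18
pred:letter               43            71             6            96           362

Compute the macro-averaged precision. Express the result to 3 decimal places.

0.618

Per-class precision (TP/(TP+FP)):
  invoice: TP=248, FP=75+12+88+37=212 → 248/460 = 0.5391
  receipt: TP=180, FP=42+4+95+23=164 → 180/344 = 0.5233
  contract: TP=440, FP=36+77+104+20=237 → 440/677 = 0.6499
  resume: TP=451, FP=41+88+4+18=151 → 451/602 = 0.7492
  letter: TP=362, FP=43+71+6+96=216 → 362/578 = 0.6263
Macro-precision = mean = (0.5391 + 0.5233 + 0.6499 + 0.7492 + 0.6263) / 5 = 0.618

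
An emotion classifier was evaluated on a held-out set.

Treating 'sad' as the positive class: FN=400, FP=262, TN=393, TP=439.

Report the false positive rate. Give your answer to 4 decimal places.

0.4000

FPR = FP/(FP+TN) = 262/(262+393) = 0.4000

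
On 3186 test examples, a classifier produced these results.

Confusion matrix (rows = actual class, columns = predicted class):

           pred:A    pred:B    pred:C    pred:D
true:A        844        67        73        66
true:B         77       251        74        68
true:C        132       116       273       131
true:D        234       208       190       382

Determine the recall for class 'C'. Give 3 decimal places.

One-vs-rest for 'C': TP = diagonal; FP = other classes predicted 'C'; FN = 'C' predicted as other.
recall = TP/(TP+FN).
C: TP=273, FN=132+116+131=379 → 273/652 = 0.4187

0.419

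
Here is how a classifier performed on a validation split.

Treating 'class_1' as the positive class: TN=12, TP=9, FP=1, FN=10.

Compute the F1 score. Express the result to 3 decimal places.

Precision = TP/(TP+FP) = 9/10 = 0.9000
Recall = TP/(TP+FN) = 9/19 = 0.4737
F1 = 2·TP/(2·TP+FP+FN) = 18/29 = 0.621

0.621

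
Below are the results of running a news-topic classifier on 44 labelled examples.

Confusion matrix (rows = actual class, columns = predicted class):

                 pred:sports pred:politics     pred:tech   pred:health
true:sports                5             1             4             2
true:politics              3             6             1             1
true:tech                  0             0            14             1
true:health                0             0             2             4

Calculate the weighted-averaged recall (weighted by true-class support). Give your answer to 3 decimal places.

Per-class recall (TP/(TP+FN)):
  sports: TP=5, FN=1+4+2=7 → 5/12 = 0.4167
  politics: TP=6, FN=3+1+1=5 → 6/11 = 0.5455
  tech: TP=14, FN=0+0+1=1 → 14/15 = 0.9333
  health: TP=4, FN=0+0+2=2 → 4/6 = 0.6667
Weighted-recall = Σ (supportᵢ/N)·recallᵢ with N=44: (12/44)·0.4167 + (11/44)·0.5455 + (15/44)·0.9333 + (6/44)·0.6667 = 0.659

0.659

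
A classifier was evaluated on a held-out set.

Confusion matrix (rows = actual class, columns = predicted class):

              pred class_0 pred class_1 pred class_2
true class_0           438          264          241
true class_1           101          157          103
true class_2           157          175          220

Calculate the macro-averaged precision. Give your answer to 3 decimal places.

0.428

Per-class precision (TP/(TP+FP)):
  class_0: TP=438, FP=101+157=258 → 438/696 = 0.6293
  class_1: TP=157, FP=264+175=439 → 157/596 = 0.2634
  class_2: TP=220, FP=241+103=344 → 220/564 = 0.3901
Macro-precision = mean = (0.6293 + 0.2634 + 0.3901) / 3 = 0.428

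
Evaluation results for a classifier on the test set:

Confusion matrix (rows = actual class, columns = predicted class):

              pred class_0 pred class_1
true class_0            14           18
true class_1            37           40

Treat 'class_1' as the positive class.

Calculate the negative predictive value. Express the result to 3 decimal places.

0.275

NPV = TN/(TN+FN) = 14/(14+37) = 0.275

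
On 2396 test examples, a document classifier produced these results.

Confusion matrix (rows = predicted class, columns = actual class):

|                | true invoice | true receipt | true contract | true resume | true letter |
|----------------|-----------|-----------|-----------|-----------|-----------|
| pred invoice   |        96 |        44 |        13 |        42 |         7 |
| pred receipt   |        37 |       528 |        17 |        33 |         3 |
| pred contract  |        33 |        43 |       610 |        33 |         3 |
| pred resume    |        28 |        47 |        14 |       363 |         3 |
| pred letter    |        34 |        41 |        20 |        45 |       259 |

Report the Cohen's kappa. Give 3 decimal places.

Observed agreement pₒ = trace/N = 1856/2396 = 0.7746
Expected agreement pₑ = Σ (rowᵢ·colᵢ)/N² = (228·202 + 703·618 + 674·722 + 516·455 + 275·399)/2396² = 0.2285
κ = (pₒ − pₑ)/(1 − pₑ) = (0.7746 − 0.2285)/(1 − 0.2285) = 0.708

0.708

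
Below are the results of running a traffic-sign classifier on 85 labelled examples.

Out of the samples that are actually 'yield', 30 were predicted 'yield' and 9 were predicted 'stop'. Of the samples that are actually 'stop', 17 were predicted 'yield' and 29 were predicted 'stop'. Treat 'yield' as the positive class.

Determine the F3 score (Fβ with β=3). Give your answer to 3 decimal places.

0.754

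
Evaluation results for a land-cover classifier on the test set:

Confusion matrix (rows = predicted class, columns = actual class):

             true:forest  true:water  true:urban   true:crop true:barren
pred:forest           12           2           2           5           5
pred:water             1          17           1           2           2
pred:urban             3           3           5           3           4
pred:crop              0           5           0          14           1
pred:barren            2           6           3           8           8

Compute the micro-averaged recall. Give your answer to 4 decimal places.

Micro-averaging pools counts across classes: ΣTP=56, ΣFP=58, ΣFN=58.
Micro-recall = TP/(TP+FN) on pooled counts = 0.4912 (equals overall accuracy in single-label multiclass).

0.4912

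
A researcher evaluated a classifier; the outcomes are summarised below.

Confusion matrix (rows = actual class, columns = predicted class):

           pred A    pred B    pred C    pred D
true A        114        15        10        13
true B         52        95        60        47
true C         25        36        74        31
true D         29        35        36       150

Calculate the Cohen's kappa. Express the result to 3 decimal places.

Observed agreement pₒ = trace/N = 433/822 = 0.5268
Expected agreement pₑ = Σ (rowᵢ·colᵢ)/N² = (152·220 + 254·181 + 166·180 + 250·241)/822² = 0.2509
κ = (pₒ − pₑ)/(1 − pₑ) = (0.5268 − 0.2509)/(1 − 0.2509) = 0.368

0.368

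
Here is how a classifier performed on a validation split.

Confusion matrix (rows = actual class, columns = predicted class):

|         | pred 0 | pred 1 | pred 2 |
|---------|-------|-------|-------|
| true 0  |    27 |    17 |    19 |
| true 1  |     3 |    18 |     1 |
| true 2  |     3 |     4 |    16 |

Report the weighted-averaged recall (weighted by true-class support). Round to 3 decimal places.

0.565

Per-class recall (TP/(TP+FN)):
  0: TP=27, FN=17+19=36 → 27/63 = 0.4286
  1: TP=18, FN=3+1=4 → 18/22 = 0.8182
  2: TP=16, FN=3+4=7 → 16/23 = 0.6957
Weighted-recall = Σ (supportᵢ/N)·recallᵢ with N=108: (63/108)·0.4286 + (22/108)·0.8182 + (23/108)·0.6957 = 0.565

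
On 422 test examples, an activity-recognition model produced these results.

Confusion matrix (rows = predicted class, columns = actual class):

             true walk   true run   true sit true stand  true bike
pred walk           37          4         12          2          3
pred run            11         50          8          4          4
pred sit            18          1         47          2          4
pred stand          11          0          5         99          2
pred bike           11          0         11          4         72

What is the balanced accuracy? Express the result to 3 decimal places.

0.727

Balanced accuracy = mean of per-class recall.
  walk: recall = 37/88 = 0.4205
  run: recall = 50/55 = 0.9091
  sit: recall = 47/83 = 0.5663
  stand: recall = 99/111 = 0.8919
  bike: recall = 72/85 = 0.8471
Mean = (0.4205 + 0.9091 + 0.5663 + 0.8919 + 0.8471) / 5 = 0.727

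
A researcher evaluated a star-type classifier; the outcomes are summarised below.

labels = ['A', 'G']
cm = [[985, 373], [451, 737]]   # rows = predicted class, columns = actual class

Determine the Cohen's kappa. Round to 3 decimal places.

0.347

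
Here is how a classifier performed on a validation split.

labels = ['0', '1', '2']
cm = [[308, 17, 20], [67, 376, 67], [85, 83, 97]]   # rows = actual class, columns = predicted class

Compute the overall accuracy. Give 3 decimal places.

0.697

Accuracy = trace / total = (308+376+97=781) / 1120 = 781/1120 = 0.697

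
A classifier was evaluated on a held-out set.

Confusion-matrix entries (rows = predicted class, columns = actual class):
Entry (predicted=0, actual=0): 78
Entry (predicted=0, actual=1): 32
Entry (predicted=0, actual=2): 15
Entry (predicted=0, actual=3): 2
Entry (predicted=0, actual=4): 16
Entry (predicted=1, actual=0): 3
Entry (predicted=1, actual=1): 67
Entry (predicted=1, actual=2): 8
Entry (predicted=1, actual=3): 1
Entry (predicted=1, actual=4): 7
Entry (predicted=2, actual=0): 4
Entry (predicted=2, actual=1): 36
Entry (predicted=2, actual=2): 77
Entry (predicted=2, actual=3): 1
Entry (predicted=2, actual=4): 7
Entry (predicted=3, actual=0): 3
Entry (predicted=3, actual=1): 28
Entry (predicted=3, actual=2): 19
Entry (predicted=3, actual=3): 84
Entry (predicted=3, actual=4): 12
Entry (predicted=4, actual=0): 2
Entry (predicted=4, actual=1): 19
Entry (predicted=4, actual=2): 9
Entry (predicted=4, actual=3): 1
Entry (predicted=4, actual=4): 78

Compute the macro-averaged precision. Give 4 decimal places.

Per-class precision (TP/(TP+FP)):
  0: TP=78, FP=32+15+2+16=65 → 78/143 = 0.54545
  1: TP=67, FP=3+8+1+7=19 → 67/86 = 0.77907
  2: TP=77, FP=4+36+1+7=48 → 77/125 = 0.61600
  3: TP=84, FP=3+28+19+12=62 → 84/146 = 0.57534
  4: TP=78, FP=2+19+9+1=31 → 78/109 = 0.71560
Macro-precision = mean = (0.54545 + 0.77907 + 0.61600 + 0.57534 + 0.71560) / 5 = 0.6463

0.6463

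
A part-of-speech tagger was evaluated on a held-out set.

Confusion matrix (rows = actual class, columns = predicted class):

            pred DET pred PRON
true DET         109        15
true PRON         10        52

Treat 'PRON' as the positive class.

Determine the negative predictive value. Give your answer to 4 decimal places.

0.9160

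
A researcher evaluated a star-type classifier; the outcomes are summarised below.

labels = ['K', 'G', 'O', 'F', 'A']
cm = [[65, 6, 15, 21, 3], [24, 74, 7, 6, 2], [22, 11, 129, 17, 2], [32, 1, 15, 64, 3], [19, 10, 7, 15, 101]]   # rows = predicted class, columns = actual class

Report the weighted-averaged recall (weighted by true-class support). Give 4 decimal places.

0.6453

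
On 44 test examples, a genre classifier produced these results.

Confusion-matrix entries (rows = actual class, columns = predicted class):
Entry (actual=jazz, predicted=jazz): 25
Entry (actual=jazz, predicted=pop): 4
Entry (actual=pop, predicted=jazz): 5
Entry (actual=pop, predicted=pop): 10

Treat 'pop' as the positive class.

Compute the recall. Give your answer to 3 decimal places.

0.667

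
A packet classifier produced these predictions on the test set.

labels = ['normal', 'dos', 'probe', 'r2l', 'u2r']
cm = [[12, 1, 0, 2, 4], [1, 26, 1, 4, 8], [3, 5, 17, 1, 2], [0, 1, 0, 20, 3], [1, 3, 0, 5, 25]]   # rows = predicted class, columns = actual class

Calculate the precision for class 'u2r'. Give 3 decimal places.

0.735

Take TP from the diagonal, FP from the rest of the 'u2r' prediction marginal, FN from the rest of the 'u2r' actual marginal.
precision = TP/(TP+FP).
u2r: TP=25, FP=1+3+0+5=9 → 25/34 = 0.7353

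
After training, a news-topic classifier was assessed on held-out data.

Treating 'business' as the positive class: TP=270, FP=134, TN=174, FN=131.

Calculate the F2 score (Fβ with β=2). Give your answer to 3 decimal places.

Fβ = (1+β²)·TP / ((1+β²)·TP + β²·FN + FP), with β²=4
= 5·270 / (5·270 + 4·131 + 134) = 0.672

0.672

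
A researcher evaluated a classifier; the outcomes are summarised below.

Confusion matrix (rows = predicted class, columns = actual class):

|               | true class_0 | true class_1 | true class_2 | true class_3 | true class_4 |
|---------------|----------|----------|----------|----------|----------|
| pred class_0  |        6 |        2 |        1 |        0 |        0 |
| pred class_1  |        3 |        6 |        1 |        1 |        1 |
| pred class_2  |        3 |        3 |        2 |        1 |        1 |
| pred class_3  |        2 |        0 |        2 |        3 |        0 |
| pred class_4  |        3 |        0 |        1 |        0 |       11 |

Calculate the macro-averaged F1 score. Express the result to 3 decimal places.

0.501

Per-class F1 score (2·TP/(2·TP+FP+FN)):
  class_0: TP=6, FP=2+1+0+0=3, FN=3+3+2+3=11 → 12/26 = 0.4615
  class_1: TP=6, FP=3+1+1+1=6, FN=2+3+0+0=5 → 12/23 = 0.5217
  class_2: TP=2, FP=3+3+1+1=8, FN=1+1+2+1=5 → 4/17 = 0.2353
  class_3: TP=3, FP=2+0+2+0=4, FN=0+1+1+0=2 → 6/12 = 0.5000
  class_4: TP=11, FP=3+0+1+0=4, FN=0+1+1+0=2 → 22/28 = 0.7857
Macro-F1 score = mean = (0.4615 + 0.5217 + 0.2353 + 0.5000 + 0.7857) / 5 = 0.501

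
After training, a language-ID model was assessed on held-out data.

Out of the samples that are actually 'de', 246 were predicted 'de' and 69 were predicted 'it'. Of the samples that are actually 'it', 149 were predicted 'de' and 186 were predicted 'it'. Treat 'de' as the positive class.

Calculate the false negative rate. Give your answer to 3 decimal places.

0.219

FNR = FN/(FN+TP) = 69/(69+246) = 0.219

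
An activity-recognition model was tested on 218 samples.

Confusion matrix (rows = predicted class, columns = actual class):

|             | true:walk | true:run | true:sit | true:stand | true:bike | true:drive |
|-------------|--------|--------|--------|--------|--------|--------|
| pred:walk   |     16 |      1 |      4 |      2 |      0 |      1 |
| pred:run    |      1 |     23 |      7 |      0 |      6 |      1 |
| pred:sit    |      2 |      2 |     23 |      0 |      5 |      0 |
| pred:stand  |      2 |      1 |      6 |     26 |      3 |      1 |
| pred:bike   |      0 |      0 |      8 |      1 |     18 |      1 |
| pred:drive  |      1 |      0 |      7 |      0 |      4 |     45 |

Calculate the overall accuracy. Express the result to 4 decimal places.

0.6927

Accuracy = trace / total = (16+23+23+26+18+45=151) / 218 = 151/218 = 0.6927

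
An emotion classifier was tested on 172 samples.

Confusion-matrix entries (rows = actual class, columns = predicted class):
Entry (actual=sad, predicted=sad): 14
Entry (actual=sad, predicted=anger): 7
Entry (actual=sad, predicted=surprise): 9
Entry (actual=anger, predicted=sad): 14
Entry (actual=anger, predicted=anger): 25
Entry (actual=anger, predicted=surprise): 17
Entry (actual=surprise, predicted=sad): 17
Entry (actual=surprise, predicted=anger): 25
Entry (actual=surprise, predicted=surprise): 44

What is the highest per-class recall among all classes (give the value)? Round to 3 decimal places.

Per-class recall (TP/(TP+FN)):
  sad: TP=14, FN=7+9=16 → 14/30 = 0.4667
  anger: TP=25, FN=14+17=31 → 25/56 = 0.4464
  surprise: TP=44, FN=17+25=42 → 44/86 = 0.5116
Highest is class 'surprise' with recall = 0.512.

0.512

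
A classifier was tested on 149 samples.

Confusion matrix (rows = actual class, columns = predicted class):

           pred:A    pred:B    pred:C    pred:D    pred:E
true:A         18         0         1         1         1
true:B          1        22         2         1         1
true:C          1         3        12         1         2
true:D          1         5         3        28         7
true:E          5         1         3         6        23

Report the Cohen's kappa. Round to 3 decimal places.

0.608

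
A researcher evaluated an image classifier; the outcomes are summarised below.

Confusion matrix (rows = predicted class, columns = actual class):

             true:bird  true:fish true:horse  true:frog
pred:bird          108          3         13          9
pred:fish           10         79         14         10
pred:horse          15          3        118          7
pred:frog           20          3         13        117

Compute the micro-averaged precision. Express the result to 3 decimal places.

Micro-averaging pools counts across classes: ΣTP=422, ΣFP=120, ΣFN=120.
Micro-precision = TP/(TP+FP) on pooled counts = 0.779 (equals overall accuracy in single-label multiclass).

0.779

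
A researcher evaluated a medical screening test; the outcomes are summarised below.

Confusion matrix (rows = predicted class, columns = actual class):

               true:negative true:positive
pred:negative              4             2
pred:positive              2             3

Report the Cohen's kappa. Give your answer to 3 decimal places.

0.267

Observed agreement pₒ = trace/N = 7/11 = 0.6364
Expected agreement pₑ = Σ (rowᵢ·colᵢ)/N² = (6·6 + 5·5)/11² = 0.5041
κ = (pₒ − pₑ)/(1 − pₑ) = (0.6364 − 0.5041)/(1 − 0.5041) = 0.267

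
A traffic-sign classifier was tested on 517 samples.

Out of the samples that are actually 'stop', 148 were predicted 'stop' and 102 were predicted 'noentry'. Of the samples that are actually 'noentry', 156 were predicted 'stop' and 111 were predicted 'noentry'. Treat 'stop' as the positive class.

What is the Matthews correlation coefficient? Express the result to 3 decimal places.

0.008

MCC = (TP·TN − FP·FN) / √((TP+FP)(TP+FN)(TN+FP)(TN+FN))
Numerator = 148·111 − 156·102 = 516
Denominator = √(304·250·267·213) = √4322196000 = 65743.4103
MCC = 516 / 65743.4103 = 0.008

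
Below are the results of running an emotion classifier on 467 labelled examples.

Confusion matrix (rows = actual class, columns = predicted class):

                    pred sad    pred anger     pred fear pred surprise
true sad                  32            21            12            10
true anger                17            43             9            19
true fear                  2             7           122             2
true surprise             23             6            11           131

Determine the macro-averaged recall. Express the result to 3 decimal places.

Per-class recall (TP/(TP+FN)):
  sad: TP=32, FN=21+12+10=43 → 32/75 = 0.4267
  anger: TP=43, FN=17+9+19=45 → 43/88 = 0.4886
  fear: TP=122, FN=2+7+2=11 → 122/133 = 0.9173
  surprise: TP=131, FN=23+6+11=40 → 131/171 = 0.7661
Macro-recall = mean = (0.4267 + 0.4886 + 0.9173 + 0.7661) / 4 = 0.650

0.650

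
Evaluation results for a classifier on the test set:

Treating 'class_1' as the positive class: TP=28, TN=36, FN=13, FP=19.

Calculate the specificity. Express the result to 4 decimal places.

0.6545

Specificity = TN/(TN+FP) = 36/(36+19) = 0.6545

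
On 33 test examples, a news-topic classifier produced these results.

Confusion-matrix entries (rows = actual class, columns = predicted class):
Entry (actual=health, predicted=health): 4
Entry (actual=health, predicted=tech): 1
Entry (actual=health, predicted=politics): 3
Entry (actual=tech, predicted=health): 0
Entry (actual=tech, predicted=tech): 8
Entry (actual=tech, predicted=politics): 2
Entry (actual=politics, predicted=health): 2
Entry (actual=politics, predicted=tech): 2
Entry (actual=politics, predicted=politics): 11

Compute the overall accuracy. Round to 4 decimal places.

0.6970

Accuracy = trace / total = (4+8+11=23) / 33 = 23/33 = 0.6970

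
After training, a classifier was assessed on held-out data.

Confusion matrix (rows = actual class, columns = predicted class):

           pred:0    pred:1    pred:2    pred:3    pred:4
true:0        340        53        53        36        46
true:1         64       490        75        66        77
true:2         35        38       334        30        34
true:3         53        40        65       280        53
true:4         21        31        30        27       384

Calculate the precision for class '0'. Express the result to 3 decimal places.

One-vs-rest for '0': TP = diagonal; FP = other classes predicted '0'; FN = '0' predicted as other.
precision = TP/(TP+FP).
0: TP=340, FP=64+35+53+21=173 → 340/513 = 0.6628

0.663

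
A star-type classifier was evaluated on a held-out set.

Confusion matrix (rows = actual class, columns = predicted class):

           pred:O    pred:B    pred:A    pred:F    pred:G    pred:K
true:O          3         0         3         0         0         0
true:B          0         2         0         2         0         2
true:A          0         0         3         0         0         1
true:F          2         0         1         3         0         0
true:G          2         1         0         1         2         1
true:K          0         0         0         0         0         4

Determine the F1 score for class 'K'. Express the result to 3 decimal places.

0.667

F1 score = 2·TP/(2·TP+FP+FN).
K: TP=4, FP=0+2+1+0+1=4, FN=0+0+0+0+0=0 → 8/12 = 0.6667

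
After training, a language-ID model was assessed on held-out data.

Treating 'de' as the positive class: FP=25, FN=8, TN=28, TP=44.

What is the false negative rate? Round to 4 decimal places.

0.1538

FNR = FN/(FN+TP) = 8/(8+44) = 0.1538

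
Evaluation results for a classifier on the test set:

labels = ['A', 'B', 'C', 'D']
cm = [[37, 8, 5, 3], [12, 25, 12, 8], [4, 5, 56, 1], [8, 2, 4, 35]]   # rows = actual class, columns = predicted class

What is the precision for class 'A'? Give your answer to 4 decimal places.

precision = TP/(TP+FP).
A: TP=37, FP=12+4+8=24 → 37/61 = 0.60656

0.6066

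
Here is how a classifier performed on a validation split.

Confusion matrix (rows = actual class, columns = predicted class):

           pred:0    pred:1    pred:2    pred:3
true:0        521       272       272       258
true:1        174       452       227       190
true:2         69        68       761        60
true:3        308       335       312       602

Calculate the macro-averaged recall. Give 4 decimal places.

0.5020

Per-class recall (TP/(TP+FN)):
  0: TP=521, FN=272+272+258=802 → 521/1323 = 0.39380
  1: TP=452, FN=174+227+190=591 → 452/1043 = 0.43337
  2: TP=761, FN=69+68+60=197 → 761/958 = 0.79436
  3: TP=602, FN=308+335+312=955 → 602/1557 = 0.38664
Macro-recall = mean = (0.39380 + 0.43337 + 0.79436 + 0.38664) / 4 = 0.5020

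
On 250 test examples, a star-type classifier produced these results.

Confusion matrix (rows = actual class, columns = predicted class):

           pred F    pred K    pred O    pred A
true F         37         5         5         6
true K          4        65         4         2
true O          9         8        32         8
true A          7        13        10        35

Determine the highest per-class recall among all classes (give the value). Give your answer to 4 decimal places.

0.8667

Per-class recall (TP/(TP+FN)):
  F: TP=37, FN=5+5+6=16 → 37/53 = 0.69811
  K: TP=65, FN=4+4+2=10 → 65/75 = 0.86667
  O: TP=32, FN=9+8+8=25 → 32/57 = 0.56140
  A: TP=35, FN=7+13+10=30 → 35/65 = 0.53846
Highest is class 'K' with recall = 0.8667.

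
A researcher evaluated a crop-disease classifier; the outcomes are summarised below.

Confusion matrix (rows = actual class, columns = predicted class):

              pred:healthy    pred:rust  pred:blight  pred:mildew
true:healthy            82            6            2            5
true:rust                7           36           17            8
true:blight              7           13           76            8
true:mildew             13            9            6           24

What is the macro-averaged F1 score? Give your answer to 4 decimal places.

Per-class F1 score (2·TP/(2·TP+FP+FN)):
  healthy: TP=82, FP=7+7+13=27, FN=6+2+5=13 → 164/204 = 0.80392
  rust: TP=36, FP=6+13+9=28, FN=7+17+8=32 → 72/132 = 0.54545
  blight: TP=76, FP=2+17+6=25, FN=7+13+8=28 → 152/205 = 0.74146
  mildew: TP=24, FP=5+8+8=21, FN=13+9+6=28 → 48/97 = 0.49485
Macro-F1 score = mean = (0.80392 + 0.54545 + 0.74146 + 0.49485) / 4 = 0.6464

0.6464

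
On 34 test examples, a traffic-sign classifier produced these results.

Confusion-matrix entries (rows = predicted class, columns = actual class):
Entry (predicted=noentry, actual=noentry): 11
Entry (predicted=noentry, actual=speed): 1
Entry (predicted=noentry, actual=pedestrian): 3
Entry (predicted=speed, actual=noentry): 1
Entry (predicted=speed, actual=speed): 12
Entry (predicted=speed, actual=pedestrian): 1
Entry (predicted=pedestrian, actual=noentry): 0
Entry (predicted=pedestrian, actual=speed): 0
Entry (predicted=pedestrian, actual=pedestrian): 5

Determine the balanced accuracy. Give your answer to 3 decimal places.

Balanced accuracy = mean of per-class recall.
  noentry: recall = 11/12 = 0.9167
  speed: recall = 12/13 = 0.9231
  pedestrian: recall = 5/9 = 0.5556
Mean = (0.9167 + 0.9231 + 0.5556) / 3 = 0.798

0.798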